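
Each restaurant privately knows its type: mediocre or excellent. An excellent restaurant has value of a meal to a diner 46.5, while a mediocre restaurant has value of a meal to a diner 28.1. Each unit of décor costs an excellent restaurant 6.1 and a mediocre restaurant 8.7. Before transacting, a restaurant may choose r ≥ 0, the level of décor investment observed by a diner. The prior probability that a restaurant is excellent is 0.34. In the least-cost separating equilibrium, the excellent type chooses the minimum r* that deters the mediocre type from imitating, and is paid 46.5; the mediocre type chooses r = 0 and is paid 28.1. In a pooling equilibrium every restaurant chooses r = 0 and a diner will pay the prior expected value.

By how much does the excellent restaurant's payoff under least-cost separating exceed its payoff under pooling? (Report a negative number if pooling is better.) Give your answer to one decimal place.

-0.8

Least-cost separating signal: r* solves 28.1 = 46.5 − 8.7·r*, so r* = (46.5 − 28.1)/8.7 ≈ 2.1149.
Excellent type's separating payoff: 46.5 − 6.1 × r* = 46.5 − 6.1 × (46.5 − 28.1)/8.7 = 46.5 − 112.24/8.7 ≈ 33.599.
Pooling payoff: 0.34 × 46.5 + 0.66 × 28.1 = 34.356.
Difference: 33.599 − 34.356 = -0.757, i.e. -0.8 to one decimal place.
The excellent type would prefer the pooling outcome.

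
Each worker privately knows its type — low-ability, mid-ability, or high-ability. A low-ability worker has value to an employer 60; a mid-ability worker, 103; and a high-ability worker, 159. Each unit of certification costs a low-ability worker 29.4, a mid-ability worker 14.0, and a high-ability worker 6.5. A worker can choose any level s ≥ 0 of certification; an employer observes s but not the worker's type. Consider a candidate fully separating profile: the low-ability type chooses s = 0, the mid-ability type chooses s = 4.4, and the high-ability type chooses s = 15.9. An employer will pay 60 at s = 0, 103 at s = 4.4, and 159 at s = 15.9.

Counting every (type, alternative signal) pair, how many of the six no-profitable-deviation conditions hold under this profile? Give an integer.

Low-ability (own payoff 60): to s=4.4 gives 103 − 29.4×4.4 = -26.36 → no gain ✓; to s=15.9 gives 159 − 29.4×15.9 = -308.46 → no gain ✓.
Mid-ability (own payoff 103 − 14.0×4.4 = 41.4): to s=0 gives 60 → profitable ✗; to s=15.9 gives 159 − 14.0×15.9 = -63.6 → no gain ✓.
High-ability (own payoff 159 − 6.5×15.9 = 55.65): to s=0 gives 60 → profitable ✗; to s=4.4 gives 103 − 6.5×4.4 = 74.4 → profitable ✗.
3 of the 6 constraints hold; not an equilibrium.

3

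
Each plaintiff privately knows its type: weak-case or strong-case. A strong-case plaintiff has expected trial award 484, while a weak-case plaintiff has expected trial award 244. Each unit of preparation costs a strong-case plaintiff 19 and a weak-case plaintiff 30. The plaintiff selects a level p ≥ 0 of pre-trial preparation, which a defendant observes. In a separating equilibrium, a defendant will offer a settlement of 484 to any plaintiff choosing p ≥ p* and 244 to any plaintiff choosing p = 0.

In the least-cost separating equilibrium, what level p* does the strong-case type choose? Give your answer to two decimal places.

A weak-case plaintiff choosing p = 0 receives 244.
Imitating at p* instead would pay 484 at cost 30·p*, netting 484 − 30·p*.
Indifference: 244 = 484 − 30·p*, so p* = (484 − 244) / 30 = 8.00.
At p* the weak-case type's incentive constraint just binds; the strong-case type strictly prefers p* since its per-unit cost is lower.

8.00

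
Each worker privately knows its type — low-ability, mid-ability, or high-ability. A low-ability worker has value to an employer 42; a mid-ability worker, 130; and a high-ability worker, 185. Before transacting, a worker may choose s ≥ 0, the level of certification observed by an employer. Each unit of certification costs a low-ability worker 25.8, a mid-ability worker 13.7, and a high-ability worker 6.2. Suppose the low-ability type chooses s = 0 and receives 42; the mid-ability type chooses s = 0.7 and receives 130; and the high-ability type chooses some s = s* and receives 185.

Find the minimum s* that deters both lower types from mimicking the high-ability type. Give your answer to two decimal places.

5.54

Mid-ability type (on-path payoff 130 − 13.7×0.7 = 120.41) won't mimic when 120.41 ≥ 185 − 13.7·s*, i.e. s* ≥ 4.71.
Low-ability type (on-path payoff 42) won't mimic when 42 ≥ 185 − 25.8·s*, i.e. s* ≥ 5.54.
Both must hold, so s* = max(5.54, 4.71) = 5.54. The low-ability type's constraint binds.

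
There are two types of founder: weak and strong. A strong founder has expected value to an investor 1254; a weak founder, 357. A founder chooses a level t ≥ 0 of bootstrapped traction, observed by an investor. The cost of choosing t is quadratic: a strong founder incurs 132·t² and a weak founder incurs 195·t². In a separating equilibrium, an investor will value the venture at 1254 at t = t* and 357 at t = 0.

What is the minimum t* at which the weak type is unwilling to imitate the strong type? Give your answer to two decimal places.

2.14

The weak type at t = 0 receives 357; imitating at t* yields 1254 − 195·t*².
Indifference: 357 = 1254 − 195·t*², so t*² = (1254 − 357) / 195 = 4.6.
t* = √4.6 ≈ 2.14.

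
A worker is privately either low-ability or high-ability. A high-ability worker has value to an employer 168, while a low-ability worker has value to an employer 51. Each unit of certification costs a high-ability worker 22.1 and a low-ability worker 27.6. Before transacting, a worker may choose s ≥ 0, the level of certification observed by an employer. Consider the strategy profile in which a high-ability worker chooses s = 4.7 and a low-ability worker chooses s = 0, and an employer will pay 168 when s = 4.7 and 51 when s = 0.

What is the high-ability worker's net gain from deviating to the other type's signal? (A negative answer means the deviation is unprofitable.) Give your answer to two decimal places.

-13.13

Playing s = 4.7 the high-ability worker receives 168 − 22.1 × 4.7 = 64.13.
Deviating to s = 0 yields 51 instead.
Gain from deviating: 51 − 64.13 = -13.13.
The gain is negative, so the high-ability type's incentive-compatibility constraint is satisfied.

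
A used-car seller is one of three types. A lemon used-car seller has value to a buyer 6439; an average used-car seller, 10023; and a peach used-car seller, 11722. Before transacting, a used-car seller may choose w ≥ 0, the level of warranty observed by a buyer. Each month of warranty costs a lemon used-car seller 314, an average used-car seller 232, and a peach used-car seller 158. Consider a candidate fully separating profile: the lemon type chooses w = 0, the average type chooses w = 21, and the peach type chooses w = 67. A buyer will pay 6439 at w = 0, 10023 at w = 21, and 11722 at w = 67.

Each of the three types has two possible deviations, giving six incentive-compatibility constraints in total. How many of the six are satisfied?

3

Average (own payoff 10023 − 232×21 = 5151): to w=0 gives 6439 → profitable ✗; to w=67 gives 11722 − 232×67 = -3822 → no gain ✓.
Lemon (own payoff 6439): to w=21 gives 10023 − 314×21 = 3429 → no gain ✓; to w=67 gives 11722 − 314×67 = -9316 → no gain ✓.
Peach (own payoff 11722 − 158×67 = 1136): to w=0 gives 6439 → profitable ✗; to w=21 gives 10023 − 158×21 = 6705 → profitable ✗.
3 of the 6 constraints hold; not an equilibrium.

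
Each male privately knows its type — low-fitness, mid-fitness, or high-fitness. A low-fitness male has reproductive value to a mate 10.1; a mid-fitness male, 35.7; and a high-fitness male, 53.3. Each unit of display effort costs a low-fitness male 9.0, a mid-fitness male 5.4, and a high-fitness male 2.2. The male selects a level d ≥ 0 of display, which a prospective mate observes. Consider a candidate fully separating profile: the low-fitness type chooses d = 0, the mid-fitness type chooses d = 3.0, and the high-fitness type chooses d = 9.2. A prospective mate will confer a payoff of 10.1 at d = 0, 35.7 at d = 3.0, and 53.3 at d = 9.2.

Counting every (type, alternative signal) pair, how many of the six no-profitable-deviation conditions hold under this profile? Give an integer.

6

Low-fitness (own payoff 10.1): to d=3.0 gives 35.7 − 9.0×3.0 = 8.7 → no gain ✓; to d=9.2 gives 53.3 − 9.0×9.2 = -29.5 → no gain ✓.
Mid-fitness (own payoff 35.7 − 5.4×3.0 = 19.5): to d=0 gives 10.1 → no gain ✓; to d=9.2 gives 53.3 − 5.4×9.2 = 3.62 → no gain ✓.
High-fitness (own payoff 53.3 − 2.2×9.2 = 33.06): to d=0 gives 10.1 → no gain ✓; to d=3.0 gives 35.7 − 2.2×3.0 = 29.1 → no gain ✓.
6 of the 6 constraints hold; this profile is a separating equilibrium.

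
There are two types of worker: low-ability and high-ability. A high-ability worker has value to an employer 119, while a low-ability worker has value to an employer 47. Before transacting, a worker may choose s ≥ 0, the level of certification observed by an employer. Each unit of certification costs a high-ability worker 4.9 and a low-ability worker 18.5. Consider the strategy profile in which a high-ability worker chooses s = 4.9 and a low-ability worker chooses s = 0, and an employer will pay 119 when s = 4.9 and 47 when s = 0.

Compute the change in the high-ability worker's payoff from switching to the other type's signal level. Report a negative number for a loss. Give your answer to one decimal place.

-48.0

Playing s = 4.9 the high-ability worker receives 119 − 4.9 × 4.9 = 94.99.
Deviating to s = 0 yields 47 instead.
Gain from deviating: 47 − 94.99 = -47.99, i.e. -48.0 to one decimal place.
The gain is negative, so the high-ability type's incentive-compatibility constraint is satisfied.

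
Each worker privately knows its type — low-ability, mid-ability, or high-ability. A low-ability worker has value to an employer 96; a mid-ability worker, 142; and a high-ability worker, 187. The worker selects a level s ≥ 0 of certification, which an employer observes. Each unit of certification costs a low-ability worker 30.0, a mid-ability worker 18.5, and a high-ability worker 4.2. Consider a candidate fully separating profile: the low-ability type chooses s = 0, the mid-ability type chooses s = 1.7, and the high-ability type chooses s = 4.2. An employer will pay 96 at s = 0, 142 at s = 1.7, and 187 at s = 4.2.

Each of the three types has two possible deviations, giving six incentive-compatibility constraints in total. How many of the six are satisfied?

Low-ability (own payoff 96): to s=1.7 gives 142 − 30.0×1.7 = 91 → no gain ✓; to s=4.2 gives 187 − 30.0×4.2 = 61 → no gain ✓.
Mid-ability (own payoff 142 − 18.5×1.7 = 110.55): to s=0 gives 96 → no gain ✓; to s=4.2 gives 187 − 18.5×4.2 = 109.3 → no gain ✓.
High-ability (own payoff 187 − 4.2×4.2 = 169.36): to s=0 gives 96 → no gain ✓; to s=1.7 gives 142 − 4.2×1.7 = 134.86 → no gain ✓.
6 of the 6 constraints hold; this profile is a separating equilibrium.

6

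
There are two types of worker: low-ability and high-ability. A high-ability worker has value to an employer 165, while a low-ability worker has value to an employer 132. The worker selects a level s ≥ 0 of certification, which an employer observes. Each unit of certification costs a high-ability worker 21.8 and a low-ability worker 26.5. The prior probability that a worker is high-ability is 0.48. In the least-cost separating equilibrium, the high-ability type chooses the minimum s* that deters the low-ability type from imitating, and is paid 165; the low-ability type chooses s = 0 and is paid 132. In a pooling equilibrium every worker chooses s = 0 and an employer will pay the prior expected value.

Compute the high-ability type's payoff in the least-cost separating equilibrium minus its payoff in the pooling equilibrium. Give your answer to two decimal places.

Least-cost separating signal: s* solves 132 = 165 − 26.5·s*, so s* = (165 − 132)/26.5 ≈ 1.2453.
High-ability type's separating payoff: 165 − 21.8 × s* = 165 − 21.8 × (165 − 132)/26.5 = 165 − 719.4/26.5 ≈ 137.8528.
Pooling payoff: 0.48 × 165 + 0.52 × 132 = 147.84.
Difference: 137.8528 − 147.84 = -9.9872, i.e. -9.99 to two decimal places.
The high-ability type would prefer the pooling outcome.

-9.99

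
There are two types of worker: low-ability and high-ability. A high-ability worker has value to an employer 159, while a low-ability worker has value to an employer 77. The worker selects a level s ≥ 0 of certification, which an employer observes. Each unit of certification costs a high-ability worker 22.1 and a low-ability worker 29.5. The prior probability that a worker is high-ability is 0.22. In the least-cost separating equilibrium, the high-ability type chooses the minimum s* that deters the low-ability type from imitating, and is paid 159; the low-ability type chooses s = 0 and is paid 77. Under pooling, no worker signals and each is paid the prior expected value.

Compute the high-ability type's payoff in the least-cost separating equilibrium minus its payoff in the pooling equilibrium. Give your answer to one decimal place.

Least-cost separating signal: s* solves 77 = 159 − 29.5·s*, so s* = (159 − 77)/29.5 ≈ 2.7797.
High-ability type's separating payoff: 159 − 22.1 × s* = 159 − 22.1 × (159 − 77)/29.5 = 159 − 1812.2/29.5 ≈ 97.569.
Pooling payoff: 0.22 × 159 + 0.78 × 77 = 95.04.
Difference: 97.569 − 95.04 = 2.529, i.e. 2.5 to one decimal place.
The high-ability type prefers to separate.

2.5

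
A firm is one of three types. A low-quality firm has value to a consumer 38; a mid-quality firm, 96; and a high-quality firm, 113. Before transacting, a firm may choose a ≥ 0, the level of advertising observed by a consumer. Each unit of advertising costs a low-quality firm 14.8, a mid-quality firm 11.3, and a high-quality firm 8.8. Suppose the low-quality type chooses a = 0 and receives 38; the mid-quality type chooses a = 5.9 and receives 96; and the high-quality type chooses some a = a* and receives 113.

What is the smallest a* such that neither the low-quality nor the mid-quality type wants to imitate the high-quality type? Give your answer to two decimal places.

Mid-quality type (on-path payoff 96 − 11.3×5.9 = 29.33) won't mimic when 29.33 ≥ 113 − 11.3·a*, i.e. a* ≥ 7.40.
Low-quality type (on-path payoff 38) won't mimic when 38 ≥ 113 − 14.8·a*, i.e. a* ≥ 5.07.
Both must hold, so a* = max(5.07, 7.40) = 7.40. The mid-quality type's constraint binds.

7.40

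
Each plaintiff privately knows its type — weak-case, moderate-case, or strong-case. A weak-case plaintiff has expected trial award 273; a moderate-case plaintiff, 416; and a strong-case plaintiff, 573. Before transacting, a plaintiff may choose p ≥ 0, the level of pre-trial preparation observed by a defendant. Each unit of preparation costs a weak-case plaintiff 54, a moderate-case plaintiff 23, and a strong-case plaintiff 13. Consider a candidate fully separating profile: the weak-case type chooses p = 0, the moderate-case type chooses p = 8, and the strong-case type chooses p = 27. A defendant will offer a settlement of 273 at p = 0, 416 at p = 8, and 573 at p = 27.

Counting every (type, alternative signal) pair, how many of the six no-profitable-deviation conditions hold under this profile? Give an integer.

Strong-case (own payoff 573 − 13×27 = 222): to p=0 gives 273 → profitable ✗; to p=8 gives 416 − 13×8 = 312 → profitable ✗.
Weak-case (own payoff 273): to p=8 gives 416 − 54×8 = -16 → no gain ✓; to p=27 gives 573 − 54×27 = -885 → no gain ✓.
Moderate-case (own payoff 416 − 23×8 = 232): to p=0 gives 273 → profitable ✗; to p=27 gives 573 − 23×27 = -48 → no gain ✓.
3 of the 6 constraints hold; not an equilibrium.

3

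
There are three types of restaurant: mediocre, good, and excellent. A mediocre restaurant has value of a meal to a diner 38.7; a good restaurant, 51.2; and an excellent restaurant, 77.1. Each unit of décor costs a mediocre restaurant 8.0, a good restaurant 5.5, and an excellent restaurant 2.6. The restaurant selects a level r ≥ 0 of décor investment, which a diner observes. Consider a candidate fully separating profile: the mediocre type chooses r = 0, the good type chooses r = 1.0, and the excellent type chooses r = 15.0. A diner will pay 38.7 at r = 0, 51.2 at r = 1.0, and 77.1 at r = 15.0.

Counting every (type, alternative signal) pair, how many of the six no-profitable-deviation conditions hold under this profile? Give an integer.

3

Good (own payoff 51.2 − 5.5×1.0 = 45.7): to r=0 gives 38.7 → no gain ✓; to r=15.0 gives 77.1 − 5.5×15.0 = -5.4 → no gain ✓.
Mediocre (own payoff 38.7): to r=1.0 gives 51.2 − 8.0×1.0 = 43.2 → profitable ✗; to r=15.0 gives 77.1 − 8.0×15.0 = -42.9 → no gain ✓.
Excellent (own payoff 77.1 − 2.6×15.0 = 38.1): to r=0 gives 38.7 → profitable ✗; to r=1.0 gives 51.2 − 2.6×1.0 = 48.6 → profitable ✗.
3 of the 6 constraints hold; not an equilibrium.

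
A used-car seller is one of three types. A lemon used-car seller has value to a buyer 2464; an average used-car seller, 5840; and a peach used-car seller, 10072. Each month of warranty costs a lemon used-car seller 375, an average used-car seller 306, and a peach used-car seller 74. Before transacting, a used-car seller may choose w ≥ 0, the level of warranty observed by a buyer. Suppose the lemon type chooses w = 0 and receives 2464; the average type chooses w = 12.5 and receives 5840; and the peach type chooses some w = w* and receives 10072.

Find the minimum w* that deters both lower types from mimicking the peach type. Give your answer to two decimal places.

Average type (on-path payoff 5840 − 306×12.5 = 2015) won't mimic when 2015 ≥ 10072 − 306·w*, i.e. w* ≥ 26.33.
Lemon type (on-path payoff 2464) won't mimic when 2464 ≥ 10072 − 375·w*, i.e. w* ≥ 20.29.
Both must hold, so w* = max(20.29, 26.33) = 26.33. The average type's constraint binds.

26.33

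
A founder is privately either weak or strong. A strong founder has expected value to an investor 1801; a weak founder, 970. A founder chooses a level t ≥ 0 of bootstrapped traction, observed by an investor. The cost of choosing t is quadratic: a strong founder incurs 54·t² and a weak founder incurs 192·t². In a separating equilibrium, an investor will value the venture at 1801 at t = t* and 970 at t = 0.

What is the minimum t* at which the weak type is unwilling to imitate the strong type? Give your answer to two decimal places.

The weak type at t = 0 receives 970; imitating at t* yields 1801 − 192·t*².
Indifference: 970 = 1801 − 192·t*², so t*² = (1801 − 970) / 192 ≈ 4.3281.
t* = √4.3281 ≈ 2.08.

2.08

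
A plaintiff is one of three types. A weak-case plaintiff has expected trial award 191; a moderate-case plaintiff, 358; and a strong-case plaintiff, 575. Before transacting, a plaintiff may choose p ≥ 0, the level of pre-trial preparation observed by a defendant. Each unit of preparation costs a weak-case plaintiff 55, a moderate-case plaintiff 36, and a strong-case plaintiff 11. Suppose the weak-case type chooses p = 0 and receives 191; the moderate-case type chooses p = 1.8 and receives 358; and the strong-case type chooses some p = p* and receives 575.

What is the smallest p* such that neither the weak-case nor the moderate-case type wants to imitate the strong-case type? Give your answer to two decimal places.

Moderate-case type (on-path payoff 358 − 36×1.8 = 293.2) won't mimic when 293.2 ≥ 575 − 36·p*, i.e. p* ≥ 7.83.
Weak-case type (on-path payoff 191) won't mimic when 191 ≥ 575 − 55·p*, i.e. p* ≥ 6.98.
Both must hold, so p* = max(6.98, 7.83) = 7.83. The moderate-case type's constraint binds.

7.83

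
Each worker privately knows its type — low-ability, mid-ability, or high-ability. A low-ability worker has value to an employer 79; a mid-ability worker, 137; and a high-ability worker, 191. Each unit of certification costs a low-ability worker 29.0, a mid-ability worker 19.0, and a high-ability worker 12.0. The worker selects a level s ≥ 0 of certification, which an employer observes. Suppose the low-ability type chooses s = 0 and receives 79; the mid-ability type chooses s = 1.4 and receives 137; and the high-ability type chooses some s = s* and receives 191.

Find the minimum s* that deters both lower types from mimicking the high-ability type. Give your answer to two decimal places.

4.24

Mid-ability type (on-path payoff 137 − 19.0×1.4 = 110.4) won't mimic when 110.4 ≥ 191 − 19.0·s*, i.e. s* ≥ 4.24.
Low-ability type (on-path payoff 79) won't mimic when 79 ≥ 191 − 29.0·s*, i.e. s* ≥ 3.86.
Both must hold, so s* = max(3.86, 4.24) = 4.24. The mid-ability type's constraint binds.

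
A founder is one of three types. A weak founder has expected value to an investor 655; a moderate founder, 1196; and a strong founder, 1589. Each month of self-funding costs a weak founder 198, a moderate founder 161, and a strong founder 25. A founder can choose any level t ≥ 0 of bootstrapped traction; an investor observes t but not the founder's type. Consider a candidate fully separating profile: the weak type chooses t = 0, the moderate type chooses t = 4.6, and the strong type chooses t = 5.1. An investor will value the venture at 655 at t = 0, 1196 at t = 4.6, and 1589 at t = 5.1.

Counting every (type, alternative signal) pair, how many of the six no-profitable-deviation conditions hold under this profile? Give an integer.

Weak (own payoff 655): to t=4.6 gives 1196 − 198×4.6 = 285.2 → no gain ✓; to t=5.1 gives 1589 − 198×5.1 = 579.2 → no gain ✓.
Strong (own payoff 1589 − 25×5.1 = 1461.5): to t=0 gives 655 → no gain ✓; to t=4.6 gives 1196 − 25×4.6 = 1081 → no gain ✓.
Moderate (own payoff 1196 − 161×4.6 = 455.4): to t=0 gives 655 → profitable ✗; to t=5.1 gives 1589 − 161×5.1 = 767.9 → profitable ✗.
4 of the 6 constraints hold; not an equilibrium.

4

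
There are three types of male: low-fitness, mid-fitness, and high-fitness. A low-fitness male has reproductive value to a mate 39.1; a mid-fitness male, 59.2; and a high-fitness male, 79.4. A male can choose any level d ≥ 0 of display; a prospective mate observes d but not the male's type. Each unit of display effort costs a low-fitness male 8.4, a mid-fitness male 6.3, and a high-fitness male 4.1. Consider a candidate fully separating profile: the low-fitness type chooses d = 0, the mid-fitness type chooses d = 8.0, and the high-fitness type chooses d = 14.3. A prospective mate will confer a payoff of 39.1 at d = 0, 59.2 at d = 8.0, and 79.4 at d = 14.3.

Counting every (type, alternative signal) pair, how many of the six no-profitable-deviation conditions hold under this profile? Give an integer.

3

Low-fitness (own payoff 39.1): to d=8.0 gives 59.2 − 8.4×8.0 = -8 → no gain ✓; to d=14.3 gives 79.4 − 8.4×14.3 = -40.72 → no gain ✓.
Mid-fitness (own payoff 59.2 − 6.3×8.0 = 8.8): to d=0 gives 39.1 → profitable ✗; to d=14.3 gives 79.4 − 6.3×14.3 = -10.69 → no gain ✓.
High-fitness (own payoff 79.4 − 4.1×14.3 = 20.77): to d=0 gives 39.1 → profitable ✗; to d=8.0 gives 59.2 − 4.1×8.0 = 26.4 → profitable ✗.
3 of the 6 constraints hold; not an equilibrium.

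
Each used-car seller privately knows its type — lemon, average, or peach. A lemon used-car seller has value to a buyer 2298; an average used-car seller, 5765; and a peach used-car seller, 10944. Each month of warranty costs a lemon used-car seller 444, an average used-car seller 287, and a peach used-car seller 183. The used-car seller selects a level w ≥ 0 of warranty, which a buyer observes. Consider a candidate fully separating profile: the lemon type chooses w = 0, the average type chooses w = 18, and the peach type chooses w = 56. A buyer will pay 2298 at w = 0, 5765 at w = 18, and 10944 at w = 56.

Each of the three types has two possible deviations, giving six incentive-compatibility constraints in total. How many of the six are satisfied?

3

Average (own payoff 5765 − 287×18 = 599): to w=0 gives 2298 → profitable ✗; to w=56 gives 10944 − 287×56 = -5128 → no gain ✓.
Lemon (own payoff 2298): to w=18 gives 5765 − 444×18 = -2227 → no gain ✓; to w=56 gives 10944 − 444×56 = -13920 → no gain ✓.
Peach (own payoff 10944 − 183×56 = 696): to w=0 gives 2298 → profitable ✗; to w=18 gives 5765 − 183×18 = 2471 → profitable ✗.
3 of the 6 constraints hold; not an equilibrium.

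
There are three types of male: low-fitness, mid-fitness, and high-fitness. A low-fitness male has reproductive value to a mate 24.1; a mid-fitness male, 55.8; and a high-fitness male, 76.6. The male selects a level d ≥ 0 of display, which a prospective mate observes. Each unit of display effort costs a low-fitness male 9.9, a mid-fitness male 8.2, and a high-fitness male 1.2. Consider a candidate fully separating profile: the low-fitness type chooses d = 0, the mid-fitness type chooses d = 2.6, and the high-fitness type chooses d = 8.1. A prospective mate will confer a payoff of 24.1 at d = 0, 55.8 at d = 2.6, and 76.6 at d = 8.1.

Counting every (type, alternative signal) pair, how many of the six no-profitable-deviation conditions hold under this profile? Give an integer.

5

Low-fitness (own payoff 24.1): to d=2.6 gives 55.8 − 9.9×2.6 = 30.06 → profitable ✗; to d=8.1 gives 76.6 − 9.9×8.1 = -3.59 → no gain ✓.
High-fitness (own payoff 76.6 − 1.2×8.1 = 66.88): to d=0 gives 24.1 → no gain ✓; to d=2.6 gives 55.8 − 1.2×2.6 = 52.68 → no gain ✓.
Mid-fitness (own payoff 55.8 − 8.2×2.6 = 34.48): to d=0 gives 24.1 → no gain ✓; to d=8.1 gives 76.6 − 8.2×8.1 = 10.18 → no gain ✓.
5 of the 6 constraints hold; not an equilibrium.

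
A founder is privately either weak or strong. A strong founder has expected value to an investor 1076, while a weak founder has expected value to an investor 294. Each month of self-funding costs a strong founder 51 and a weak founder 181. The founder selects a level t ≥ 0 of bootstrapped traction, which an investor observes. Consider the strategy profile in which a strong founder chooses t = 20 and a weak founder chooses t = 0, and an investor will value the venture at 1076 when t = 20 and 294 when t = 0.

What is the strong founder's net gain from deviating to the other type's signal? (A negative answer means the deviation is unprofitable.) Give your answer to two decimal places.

Playing t = 20 the strong founder receives 1076 − 51 × 20 = 56.
Deviating to t = 0 yields 294 instead.
Gain from deviating: 294 − 56 = 238.00.
The gain is positive, so the strong type's incentive-compatibility constraint is violated — this profile is not a separating equilibrium.

238.00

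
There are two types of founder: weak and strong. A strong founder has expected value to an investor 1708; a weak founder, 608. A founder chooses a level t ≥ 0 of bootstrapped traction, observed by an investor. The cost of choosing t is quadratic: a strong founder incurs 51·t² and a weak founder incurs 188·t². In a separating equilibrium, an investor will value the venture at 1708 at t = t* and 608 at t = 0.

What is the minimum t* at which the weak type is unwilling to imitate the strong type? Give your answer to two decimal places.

The weak type at t = 0 receives 608; imitating at t* yields 1708 − 188·t*².
Indifference: 608 = 1708 − 188·t*², so t*² = (1708 − 608) / 188 ≈ 5.8511.
t* = √5.8511 ≈ 2.42.

2.42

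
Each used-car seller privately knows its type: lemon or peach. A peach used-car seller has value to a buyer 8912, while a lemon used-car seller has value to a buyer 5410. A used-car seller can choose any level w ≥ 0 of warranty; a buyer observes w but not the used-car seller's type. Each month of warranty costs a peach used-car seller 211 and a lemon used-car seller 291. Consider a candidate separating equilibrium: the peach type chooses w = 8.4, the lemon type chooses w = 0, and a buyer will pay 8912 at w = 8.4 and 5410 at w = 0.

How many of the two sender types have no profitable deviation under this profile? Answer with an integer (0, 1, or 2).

1

Lemon type: stay at 0 → 5410; mimic → 8912 − 291 × 8.4 = 6467.6. IC fails (5410 < 6467.6).
Peach type: signal → 8912 − 211 × 8.4 = 7139.6; deviate to 0 → 5410. IC holds (7139.6 ≥ 5410).
1 of 2 constraints hold, so this profile is not an equilibrium.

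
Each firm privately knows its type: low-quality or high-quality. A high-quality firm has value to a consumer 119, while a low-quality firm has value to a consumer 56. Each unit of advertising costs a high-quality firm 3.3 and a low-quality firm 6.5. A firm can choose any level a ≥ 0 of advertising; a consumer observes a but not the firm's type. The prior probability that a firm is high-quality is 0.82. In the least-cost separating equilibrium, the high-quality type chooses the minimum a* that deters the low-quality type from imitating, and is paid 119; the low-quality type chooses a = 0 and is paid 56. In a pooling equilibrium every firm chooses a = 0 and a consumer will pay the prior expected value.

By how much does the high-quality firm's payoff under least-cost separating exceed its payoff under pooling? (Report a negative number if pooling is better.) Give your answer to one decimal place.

Least-cost separating signal: a* solves 56 = 119 − 6.5·a*, so a* = (119 − 56)/6.5 ≈ 9.6923.
High-quality type's separating payoff: 119 − 3.3 × a* = 119 − 3.3 × (119 − 56)/6.5 = 119 − 207.9/6.5 ≈ 87.015.
Pooling payoff: 0.82 × 119 + 0.18 × 56 = 107.66.
Difference: 87.015 − 107.66 = -20.645, i.e. -20.6 to one decimal place.
The high-quality type would prefer the pooling outcome.

-20.6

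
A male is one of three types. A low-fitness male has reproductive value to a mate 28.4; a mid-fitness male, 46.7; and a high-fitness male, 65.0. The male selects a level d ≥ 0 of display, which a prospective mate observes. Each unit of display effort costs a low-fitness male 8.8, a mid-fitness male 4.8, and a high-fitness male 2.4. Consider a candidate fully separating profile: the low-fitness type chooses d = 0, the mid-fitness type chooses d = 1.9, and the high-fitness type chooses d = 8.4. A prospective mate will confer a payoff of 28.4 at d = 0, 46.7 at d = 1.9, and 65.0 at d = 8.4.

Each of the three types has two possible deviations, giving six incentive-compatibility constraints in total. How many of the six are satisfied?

High-fitness (own payoff 65.0 − 2.4×8.4 = 44.84): to d=0 gives 28.4 → no gain ✓; to d=1.9 gives 46.7 − 2.4×1.9 = 42.14 → no gain ✓.
Low-fitness (own payoff 28.4): to d=1.9 gives 46.7 − 8.8×1.9 = 29.98 → profitable ✗; to d=8.4 gives 65.0 − 8.8×8.4 = -8.92 → no gain ✓.
Mid-fitness (own payoff 46.7 − 4.8×1.9 = 37.58): to d=0 gives 28.4 → no gain ✓; to d=8.4 gives 65.0 − 4.8×8.4 = 24.68 → no gain ✓.
5 of the 6 constraints hold; not an equilibrium.

5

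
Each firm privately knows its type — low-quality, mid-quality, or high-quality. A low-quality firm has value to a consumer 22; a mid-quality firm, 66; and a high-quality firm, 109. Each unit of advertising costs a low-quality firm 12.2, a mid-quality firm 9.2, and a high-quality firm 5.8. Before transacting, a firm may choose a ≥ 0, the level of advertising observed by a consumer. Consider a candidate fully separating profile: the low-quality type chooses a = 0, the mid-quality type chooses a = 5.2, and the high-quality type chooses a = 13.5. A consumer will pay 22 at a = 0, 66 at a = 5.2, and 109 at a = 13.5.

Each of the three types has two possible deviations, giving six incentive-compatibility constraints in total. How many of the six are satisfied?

4

Mid-quality (own payoff 66 − 9.2×5.2 = 18.16): to a=0 gives 22 → profitable ✗; to a=13.5 gives 109 − 9.2×13.5 = -15.2 → no gain ✓.
High-quality (own payoff 109 − 5.8×13.5 = 30.7): to a=0 gives 22 → no gain ✓; to a=5.2 gives 66 − 5.8×5.2 = 35.84 → profitable ✗.
Low-quality (own payoff 22): to a=5.2 gives 66 − 12.2×5.2 = 2.56 → no gain ✓; to a=13.5 gives 109 − 12.2×13.5 = -55.7 → no gain ✓.
4 of the 6 constraints hold; not an equilibrium.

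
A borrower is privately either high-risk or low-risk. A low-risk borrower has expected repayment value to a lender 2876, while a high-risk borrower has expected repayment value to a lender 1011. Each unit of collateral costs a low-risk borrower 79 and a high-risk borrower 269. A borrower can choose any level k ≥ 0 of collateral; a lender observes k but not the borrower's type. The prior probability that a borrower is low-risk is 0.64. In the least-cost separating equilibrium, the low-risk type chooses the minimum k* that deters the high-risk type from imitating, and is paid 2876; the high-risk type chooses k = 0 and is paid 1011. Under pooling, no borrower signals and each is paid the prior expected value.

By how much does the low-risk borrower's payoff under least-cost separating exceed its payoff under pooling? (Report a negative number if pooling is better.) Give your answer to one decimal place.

Least-cost separating signal: k* solves 1011 = 2876 − 269·k*, so k* = (2876 − 1011)/269 ≈ 6.9331.
Low-risk type's separating payoff: 2876 − 79 × k* = 2876 − 79 × (2876 − 1011)/269 = 2876 − 147335/269 ≈ 2328.286.
Pooling payoff: 0.64 × 2876 + 0.36 × 1011 = 2204.6.
Difference: 2328.286 − 2204.6 = 123.686, i.e. 123.7 to one decimal place.
The low-risk type prefers to separate.

123.7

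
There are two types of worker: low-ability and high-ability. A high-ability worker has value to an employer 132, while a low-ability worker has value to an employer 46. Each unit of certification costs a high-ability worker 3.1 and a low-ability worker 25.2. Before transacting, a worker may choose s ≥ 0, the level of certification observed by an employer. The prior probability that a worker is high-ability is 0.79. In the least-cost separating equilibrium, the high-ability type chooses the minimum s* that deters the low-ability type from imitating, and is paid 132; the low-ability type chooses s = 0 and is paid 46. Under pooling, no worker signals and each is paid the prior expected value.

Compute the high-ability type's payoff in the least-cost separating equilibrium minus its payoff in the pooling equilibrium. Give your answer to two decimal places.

Least-cost separating signal: s* solves 46 = 132 − 25.2·s*, so s* = (132 − 46)/25.2 ≈ 3.4127.
High-ability type's separating payoff: 132 − 3.1 × s* = 132 − 3.1 × (132 − 46)/25.2 = 132 − 266.6/25.2 ≈ 121.4206.
Pooling payoff: 0.79 × 132 + 0.21 × 46 = 113.94.
Difference: 121.4206 − 113.94 = 7.4806, i.e. 7.48 to two decimal places.
The high-ability type prefers to separate.

7.48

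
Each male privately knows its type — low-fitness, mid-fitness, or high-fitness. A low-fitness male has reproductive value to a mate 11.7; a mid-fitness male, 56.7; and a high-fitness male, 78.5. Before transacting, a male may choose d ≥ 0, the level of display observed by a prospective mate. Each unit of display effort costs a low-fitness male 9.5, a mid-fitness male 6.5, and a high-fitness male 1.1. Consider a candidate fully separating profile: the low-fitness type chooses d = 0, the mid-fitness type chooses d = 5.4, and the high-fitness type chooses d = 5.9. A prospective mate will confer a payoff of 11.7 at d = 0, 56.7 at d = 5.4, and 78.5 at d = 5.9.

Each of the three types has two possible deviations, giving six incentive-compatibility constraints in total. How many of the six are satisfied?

Mid-fitness (own payoff 56.7 − 6.5×5.4 = 21.6): to d=0 gives 11.7 → no gain ✓; to d=5.9 gives 78.5 − 6.5×5.9 = 40.15 → profitable ✗.
Low-fitness (own payoff 11.7): to d=5.4 gives 56.7 − 9.5×5.4 = 5.4 → no gain ✓; to d=5.9 gives 78.5 − 9.5×5.9 = 22.45 → profitable ✗.
High-fitness (own payoff 78.5 − 1.1×5.9 = 72.01): to d=0 gives 11.7 → no gain ✓; to d=5.4 gives 56.7 − 1.1×5.4 = 50.76 → no gain ✓.
4 of the 6 constraints hold; not an equilibrium.

4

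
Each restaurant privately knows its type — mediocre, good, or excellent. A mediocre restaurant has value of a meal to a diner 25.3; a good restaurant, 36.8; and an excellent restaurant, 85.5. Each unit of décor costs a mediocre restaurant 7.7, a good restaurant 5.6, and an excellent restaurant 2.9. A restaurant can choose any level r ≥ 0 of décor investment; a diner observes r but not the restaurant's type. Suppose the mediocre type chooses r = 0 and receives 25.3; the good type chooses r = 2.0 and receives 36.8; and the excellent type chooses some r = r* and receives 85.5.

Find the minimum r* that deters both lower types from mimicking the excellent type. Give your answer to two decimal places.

10.70

Good type (on-path payoff 36.8 − 5.6×2.0 = 25.6) won't mimic when 25.6 ≥ 85.5 − 5.6·r*, i.e. r* ≥ 10.70.
Mediocre type (on-path payoff 25.3) won't mimic when 25.3 ≥ 85.5 − 7.7·r*, i.e. r* ≥ 7.82.
Both must hold, so r* = max(7.82, 10.70) = 10.70. The good type's constraint binds.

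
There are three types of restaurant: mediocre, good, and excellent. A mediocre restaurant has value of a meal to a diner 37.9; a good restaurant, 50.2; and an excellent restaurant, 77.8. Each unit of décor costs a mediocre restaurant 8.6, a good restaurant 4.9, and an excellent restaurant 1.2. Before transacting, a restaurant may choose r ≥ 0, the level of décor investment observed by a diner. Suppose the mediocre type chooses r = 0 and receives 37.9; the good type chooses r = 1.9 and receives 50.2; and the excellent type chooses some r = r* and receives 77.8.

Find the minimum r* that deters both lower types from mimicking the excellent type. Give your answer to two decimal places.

7.53

Good type (on-path payoff 50.2 − 4.9×1.9 = 40.89) won't mimic when 40.89 ≥ 77.8 − 4.9·r*, i.e. r* ≥ 7.53.
Mediocre type (on-path payoff 37.9) won't mimic when 37.9 ≥ 77.8 − 8.6·r*, i.e. r* ≥ 4.64.
Both must hold, so r* = max(4.64, 7.53) = 7.53. The good type's constraint binds.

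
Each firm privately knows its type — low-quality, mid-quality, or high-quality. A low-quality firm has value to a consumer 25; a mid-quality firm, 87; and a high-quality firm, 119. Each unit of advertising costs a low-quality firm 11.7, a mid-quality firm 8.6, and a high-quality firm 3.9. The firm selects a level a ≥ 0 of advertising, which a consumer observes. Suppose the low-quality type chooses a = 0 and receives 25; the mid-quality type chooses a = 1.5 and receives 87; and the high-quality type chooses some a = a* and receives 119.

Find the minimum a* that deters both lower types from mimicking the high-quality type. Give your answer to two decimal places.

8.03

Low-quality type (on-path payoff 25) won't mimic when 25 ≥ 119 − 11.7·a*, i.e. a* ≥ 8.03.
Mid-quality type (on-path payoff 87 − 8.6×1.5 = 74.1) won't mimic when 74.1 ≥ 119 − 8.6·a*, i.e. a* ≥ 5.22.
Both must hold, so a* = max(8.03, 5.22) = 8.03. The low-quality type's constraint binds.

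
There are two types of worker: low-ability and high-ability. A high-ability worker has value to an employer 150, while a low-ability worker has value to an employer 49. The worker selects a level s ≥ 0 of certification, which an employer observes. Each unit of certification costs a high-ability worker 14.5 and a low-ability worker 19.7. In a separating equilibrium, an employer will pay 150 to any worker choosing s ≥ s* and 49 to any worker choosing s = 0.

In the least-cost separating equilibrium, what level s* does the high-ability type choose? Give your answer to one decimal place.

A low-ability worker choosing s = 0 receives 49.
Imitating at s* instead would pay 150 at cost 19.7·s*, netting 150 − 19.7·s*.
Indifference: 49 = 150 − 19.7·s*, so s* = (150 − 49) / 19.7 ≈ 5.1.
At s* the low-ability type's incentive constraint just binds; the high-ability type strictly prefers s* since its per-unit cost is lower.

5.1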